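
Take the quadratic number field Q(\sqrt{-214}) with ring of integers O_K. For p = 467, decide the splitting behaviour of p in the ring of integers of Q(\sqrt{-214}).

Since -214 ≢ 1 mod 4, the ring of integers is ℤ[√-214] with discriminant 4·(-214) = -856.
467 ∤ -856, so 467 is unramified.
(-214/467) = 253^233 mod 467 = 466, giving Legendre symbol -1.
(-214/467) = -1, so 467 is inert.

467 remains inert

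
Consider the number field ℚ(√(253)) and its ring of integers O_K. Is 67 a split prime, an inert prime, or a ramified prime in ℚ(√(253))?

253 mod 4 = 1, hence disc K = 253 and O_K = ℤ[(1+√253)/2].
Since gcd(67, 253) = 1 the prime 67 does not ramify.
Legendre symbol by Euler's criterion: (253/67) ≡ 253^33 ≡ 66 (mod 67), i.e. (253/67) = -1.
d is a non-residue mod p, hence 67 remains inert in O_K.

inert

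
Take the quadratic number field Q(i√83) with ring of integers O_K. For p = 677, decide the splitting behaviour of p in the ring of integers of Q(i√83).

inert

Since -83 ≡ 1 mod 4, the ring of integers is ℤ[(1+√-83)/2] with discriminant -83.
677 ∤ -83, so 677 is unramified.
Euler's criterion: (-83)^338 mod 677 = 676. Thus (-83|677) = -1.
(-83/677) = -1, so 677 is inert.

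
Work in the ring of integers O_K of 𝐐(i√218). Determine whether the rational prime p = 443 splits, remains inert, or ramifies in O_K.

-218 mod 4 = 2, hence disc K = 4·(-218) = -872 and O_K = ℤ[√-218].
Since gcd(443, -872) = 1 the prime 443 does not ramify.
Euler's criterion: (-218)^221 mod 443 = 1. Thus (-218|443) = 1.
Legendre symbol 1 ⇒ 443 is split.

split — (443) = 𝔭₁𝔭₂ with 𝔭₁ ≠ 𝔭₂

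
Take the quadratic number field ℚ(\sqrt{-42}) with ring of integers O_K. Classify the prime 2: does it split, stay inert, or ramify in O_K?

d = -42 ≡ 2 (mod 4), so O_K = ℤ[√-42] and disc(K) = 4d = -168.
disc(K) = -168 = 2·(-84), so p = 2 is ramified.

ramifies in O_K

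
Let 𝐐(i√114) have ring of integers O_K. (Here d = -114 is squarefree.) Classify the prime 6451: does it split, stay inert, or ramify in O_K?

d = -114 ≡ 2 (mod 4), so O_K = ℤ[√-114] and disc(K) = 4d = -456.
Since gcd(6451, -456) = 1 the prime 6451 does not ramify.
Euler's criterion: (-114)^3225 mod 6451 = 6450. Thus (-114|6451) = -1.
Legendre symbol -1 ⇒ 6451 is inert.

remains prime (inert)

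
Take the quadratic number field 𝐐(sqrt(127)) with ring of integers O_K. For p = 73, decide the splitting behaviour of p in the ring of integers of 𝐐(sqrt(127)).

d = 127 ≡ 3 (mod 4), so O_K = ℤ[√127] and disc(K) = 4d = 508.
73 ∤ 508, so 73 is unramified.
Compute (127/73) via Euler: 54^((73-1)/2) mod 73 = 1, so (127/73) = 1.
d is a quadratic residue mod p, hence 73 splits in O_K.

split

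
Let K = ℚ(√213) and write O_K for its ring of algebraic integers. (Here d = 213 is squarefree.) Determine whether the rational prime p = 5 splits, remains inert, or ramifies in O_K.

p is inert

213 mod 4 = 1, hence disc K = 213 and O_K = ℤ[(1+√213)/2].
disc(K) = 213 is not divisible by 5; 5 is unramified.
(213/5) = 3^2 mod 5 = 4, giving Legendre symbol -1.
Legendre symbol -1 ⇒ 5 is inert.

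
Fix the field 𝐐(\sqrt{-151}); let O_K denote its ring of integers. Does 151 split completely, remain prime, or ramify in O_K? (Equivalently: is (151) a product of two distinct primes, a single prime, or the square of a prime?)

ramified

d = -151 ≡ 1 (mod 4), so O_K = ℤ[(1+√-151)/2] and disc(K) = d = -151.
disc(K) = -151 = 151·(-1), so p = 151 is ramified.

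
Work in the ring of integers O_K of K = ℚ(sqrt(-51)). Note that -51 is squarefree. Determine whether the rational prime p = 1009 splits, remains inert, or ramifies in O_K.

-51 mod 4 = 1, hence disc K = -51 and O_K = ℤ[(1+√-51)/2].
disc(K) = -51 is not divisible by 1009; 1009 is unramified.
Legendre symbol by Euler's criterion: (-51/1009) ≡ (-51)^504 ≡ 1008 (mod 1009), i.e. (-51/1009) = -1.
(-51/1009) = -1, so 1009 is inert.

remains prime (inert)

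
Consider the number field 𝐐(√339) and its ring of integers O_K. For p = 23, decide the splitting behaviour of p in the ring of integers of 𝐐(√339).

p is inert

339 mod 4 = 3, hence disc K = 4·339 = 1356 and O_K = ℤ[√339].
Since gcd(23, 1356) = 1 the prime 23 does not ramify.
Legendre symbol by Euler's criterion: (339/23) ≡ 339^11 ≡ 22 (mod 23), i.e. (339/23) = -1.
(339/23) = -1, so 23 is inert.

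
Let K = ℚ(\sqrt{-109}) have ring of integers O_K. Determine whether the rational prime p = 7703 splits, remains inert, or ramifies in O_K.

d = -109 ≡ 3 (mod 4), so O_K = ℤ[√-109] and disc(K) = 4d = -436.
disc(K) = -436 is not divisible by 7703; 7703 is unramified.
Compute (-109/7703) via Euler: 7594^((7703-1)/2) mod 7703 = 7702, so (-109/7703) = -1.
d is a non-residue mod p, hence 7703 remains inert in O_K.

remains prime (inert)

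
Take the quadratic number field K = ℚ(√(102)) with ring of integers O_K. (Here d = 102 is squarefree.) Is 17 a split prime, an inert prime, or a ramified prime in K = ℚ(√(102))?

ramified — (17) = 𝔭²

Since 102 ≢ 1 mod 4, the ring of integers is ℤ[√102] with discriminant 4·102 = 408.
17 divides disc(K) = 408, so 17 ramifies.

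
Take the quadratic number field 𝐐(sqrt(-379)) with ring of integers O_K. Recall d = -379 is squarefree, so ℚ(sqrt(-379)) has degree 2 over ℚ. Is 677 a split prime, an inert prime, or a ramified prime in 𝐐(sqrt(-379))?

-379 mod 4 = 1, hence disc K = -379 and O_K = ℤ[(1+√-379)/2].
Since gcd(677, -379) = 1 the prime 677 does not ramify.
Euler's criterion: (-379)^338 mod 677 = 676. Thus (-379|677) = -1.
(-379/677) = -1, so 677 is inert.

677 remains inert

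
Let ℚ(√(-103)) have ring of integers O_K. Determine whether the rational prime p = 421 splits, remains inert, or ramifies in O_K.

-103 mod 4 = 1, hence disc K = -103 and O_K = ℤ[(1+√-103)/2].
Since gcd(421, -103) = 1 the prime 421 does not ramify.
Euler's criterion: (-103)^210 mod 421 = 1. Thus (-103|421) = 1.
d is a quadratic residue mod p, hence 421 splits in O_K.

splits completely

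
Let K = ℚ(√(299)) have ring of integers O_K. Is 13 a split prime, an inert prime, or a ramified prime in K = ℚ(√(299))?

d = 299 ≡ 3 (mod 4), so O_K = ℤ[√299] and disc(K) = 4d = 1196.
disc(K) = 1196 = 13·92, so p = 13 is ramified.

ramified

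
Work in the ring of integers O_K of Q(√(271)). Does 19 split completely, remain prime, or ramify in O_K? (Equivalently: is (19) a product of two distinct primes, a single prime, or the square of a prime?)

d = 271 ≡ 3 (mod 4), so O_K = ℤ[√271] and disc(K) = 4d = 1084.
19 ∤ 1084, so 19 is unramified.
(271/19) = 5^9 mod 19 = 1, giving Legendre symbol 1.
Legendre symbol 1 ⇒ 19 is split.

splits completely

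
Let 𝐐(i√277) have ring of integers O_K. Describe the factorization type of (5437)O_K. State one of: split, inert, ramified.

p is inert

d = -277 ≡ 3 (mod 4), so O_K = ℤ[√-277] and disc(K) = 4d = -1108.
5437 ∤ -1108, so 5437 is unramified.
(-277/5437) = 5160^2718 mod 5437 = 5436, giving Legendre symbol -1.
d is a non-residue mod p, hence 5437 remains inert in O_K.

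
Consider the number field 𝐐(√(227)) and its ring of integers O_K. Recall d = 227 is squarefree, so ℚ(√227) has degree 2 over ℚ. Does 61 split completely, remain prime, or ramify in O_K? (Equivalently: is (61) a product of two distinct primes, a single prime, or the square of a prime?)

d = 227 ≡ 3 (mod 4), so O_K = ℤ[√227] and disc(K) = 4d = 908.
61 ∤ 908, so 61 is unramified.
Legendre symbol by Euler's criterion: (227/61) ≡ 227^30 ≡ 60 (mod 61), i.e. (227/61) = -1.
(227/61) = -1, so 61 is inert.

inert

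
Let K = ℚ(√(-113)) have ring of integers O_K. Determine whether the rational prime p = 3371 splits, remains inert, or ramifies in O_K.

split — (3371) = 𝔭₁𝔭₂ with 𝔭₁ ≠ 𝔭₂

Since -113 ≢ 1 mod 4, the ring of integers is ℤ[√-113] with discriminant 4·(-113) = -452.
disc(K) = -452 is not divisible by 3371; 3371 is unramified.
Legendre symbol by Euler's criterion: (-113/3371) ≡ (-113)^1685 ≡ 1 (mod 3371), i.e. (-113/3371) = 1.
d is a quadratic residue mod p, hence 3371 splits in O_K.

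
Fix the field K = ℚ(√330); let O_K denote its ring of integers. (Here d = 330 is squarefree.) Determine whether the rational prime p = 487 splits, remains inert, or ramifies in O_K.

330 mod 4 = 2, hence disc K = 4·330 = 1320 and O_K = ℤ[√330].
Since gcd(487, 1320) = 1 the prime 487 does not ramify.
Euler's criterion: 330^243 mod 487 = 486. Thus (330|487) = -1.
Legendre symbol -1 ⇒ 487 is inert.

487 remains inert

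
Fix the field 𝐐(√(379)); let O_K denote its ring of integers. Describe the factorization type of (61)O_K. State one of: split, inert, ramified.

Since 379 ≢ 1 mod 4, the ring of integers is ℤ[√379] with discriminant 4·379 = 1516.
disc(K) = 1516 is not divisible by 61; 61 is unramified.
Legendre symbol by Euler's criterion: (379/61) ≡ 379^30 ≡ 1 (mod 61), i.e. (379/61) = 1.
Legendre symbol 1 ⇒ 61 is split.

split — (61) = 𝔭₁𝔭₂ with 𝔭₁ ≠ 𝔭₂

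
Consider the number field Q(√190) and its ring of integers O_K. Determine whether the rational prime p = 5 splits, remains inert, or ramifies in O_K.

Since 190 ≢ 1 mod 4, the ring of integers is ℤ[√190] with discriminant 4·190 = 760.
5 divides disc(K) = 760, so 5 ramifies.

p ramifies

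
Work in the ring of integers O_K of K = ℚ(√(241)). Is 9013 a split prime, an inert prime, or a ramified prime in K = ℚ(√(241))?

9013 splits in O_K

Since 241 ≡ 1 mod 4, the ring of integers is ℤ[(1+√241)/2] with discriminant 241.
Since gcd(9013, 241) = 1 the prime 9013 does not ramify.
Euler's criterion: 241^4506 mod 9013 = 1. Thus (241|9013) = 1.
d is a quadratic residue mod p, hence 9013 splits in O_K.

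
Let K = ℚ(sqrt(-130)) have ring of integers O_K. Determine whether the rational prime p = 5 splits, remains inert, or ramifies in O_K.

5 is ramified

-130 mod 4 = 2, hence disc K = 4·(-130) = -520 and O_K = ℤ[√-130].
5 divides disc(K) = -520, so 5 ramifies.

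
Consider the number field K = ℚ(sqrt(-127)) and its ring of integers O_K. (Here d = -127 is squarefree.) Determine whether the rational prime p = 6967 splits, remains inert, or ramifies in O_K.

-127 mod 4 = 1, hence disc K = -127 and O_K = ℤ[(1+√-127)/2].
Since gcd(6967, -127) = 1 the prime 6967 does not ramify.
Legendre symbol by Euler's criterion: (-127/6967) ≡ (-127)^3483 ≡ 6966 (mod 6967), i.e. (-127/6967) = -1.
(-127/6967) = -1, so 6967 is inert.

inert — (6967) stays prime in O_K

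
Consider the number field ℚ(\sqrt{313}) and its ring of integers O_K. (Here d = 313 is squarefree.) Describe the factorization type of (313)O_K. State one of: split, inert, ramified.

p ramifies

Since 313 ≡ 1 mod 4, the ring of integers is ℤ[(1+√313)/2] with discriminant 313.
313 divides disc(K) = 313, so 313 ramifies.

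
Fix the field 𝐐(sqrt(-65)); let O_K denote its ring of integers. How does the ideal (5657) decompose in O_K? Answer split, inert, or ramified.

-65 mod 4 = 3, hence disc K = 4·(-65) = -260 and O_K = ℤ[√-65].
5657 ∤ -260, so 5657 is unramified.
Euler's criterion: (-65)^2828 mod 5657 = 1. Thus (-65|5657) = 1.
Legendre symbol 1 ⇒ 5657 is split.

p splits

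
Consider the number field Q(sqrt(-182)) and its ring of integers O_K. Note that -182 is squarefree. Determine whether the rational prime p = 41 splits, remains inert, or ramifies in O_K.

41 splits in O_K

d = -182 ≡ 2 (mod 4), so O_K = ℤ[√-182] and disc(K) = 4d = -728.
41 ∤ -728, so 41 is unramified.
Euler's criterion: (-182)^20 mod 41 = 1. Thus (-182|41) = 1.
Legendre symbol 1 ⇒ 41 is split.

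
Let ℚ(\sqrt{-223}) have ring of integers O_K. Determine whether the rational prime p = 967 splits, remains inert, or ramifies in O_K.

-223 mod 4 = 1, hence disc K = -223 and O_K = ℤ[(1+√-223)/2].
disc(K) = -223 is not divisible by 967; 967 is unramified.
Legendre symbol by Euler's criterion: (-223/967) ≡ (-223)^483 ≡ 966 (mod 967), i.e. (-223/967) = -1.
d is a non-residue mod p, hence 967 remains inert in O_K.

remains prime (inert)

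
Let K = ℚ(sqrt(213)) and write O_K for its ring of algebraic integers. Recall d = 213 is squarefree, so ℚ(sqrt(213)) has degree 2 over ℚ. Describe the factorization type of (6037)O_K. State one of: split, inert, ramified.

split

Since 213 ≡ 1 mod 4, the ring of integers is ℤ[(1+√213)/2] with discriminant 213.
disc(K) = 213 is not divisible by 6037; 6037 is unramified.
Euler's criterion: 213^3018 mod 6037 = 1. Thus (213|6037) = 1.
(213/6037) = 1, so 6037 splits.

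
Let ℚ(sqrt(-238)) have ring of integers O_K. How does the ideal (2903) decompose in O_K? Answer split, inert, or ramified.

d = -238 ≡ 2 (mod 4), so O_K = ℤ[√-238] and disc(K) = 4d = -952.
disc(K) = -952 is not divisible by 2903; 2903 is unramified.
Legendre symbol by Euler's criterion: (-238/2903) ≡ (-238)^1451 ≡ 2902 (mod 2903), i.e. (-238/2903) = -1.
d is a non-residue mod p, hence 2903 remains inert in O_K.

2903 remains inert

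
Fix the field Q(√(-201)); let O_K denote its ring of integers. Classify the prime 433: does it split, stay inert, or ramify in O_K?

inert — (433) stays prime in O_K

Since -201 ≢ 1 mod 4, the ring of integers is ℤ[√-201] with discriminant 4·(-201) = -804.
433 ∤ -804, so 433 is unramified.
Compute (-201/433) via Euler: 232^((433-1)/2) mod 433 = 432, so (-201/433) = -1.
(-201/433) = -1, so 433 is inert.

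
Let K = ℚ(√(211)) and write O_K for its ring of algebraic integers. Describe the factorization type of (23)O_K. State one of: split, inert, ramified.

split — (23) = 𝔭₁𝔭₂ with 𝔭₁ ≠ 𝔭₂

211 mod 4 = 3, hence disc K = 4·211 = 844 and O_K = ℤ[√211].
Since gcd(23, 844) = 1 the prime 23 does not ramify.
Legendre symbol by Euler's criterion: (211/23) ≡ 211^11 ≡ 1 (mod 23), i.e. (211/23) = 1.
Legendre symbol 1 ⇒ 23 is split.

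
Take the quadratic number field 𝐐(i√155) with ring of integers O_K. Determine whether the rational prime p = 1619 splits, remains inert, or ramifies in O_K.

split

Since -155 ≡ 1 mod 4, the ring of integers is ℤ[(1+√-155)/2] with discriminant -155.
disc(K) = -155 is not divisible by 1619; 1619 is unramified.
Compute (-155/1619) via Euler: 1464^((1619-1)/2) mod 1619 = 1, so (-155/1619) = 1.
(-155/1619) = 1, so 1619 splits.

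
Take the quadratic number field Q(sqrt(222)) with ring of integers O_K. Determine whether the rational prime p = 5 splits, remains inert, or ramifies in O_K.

d = 222 ≡ 2 (mod 4), so O_K = ℤ[√222] and disc(K) = 4d = 888.
Since gcd(5, 888) = 1 the prime 5 does not ramify.
(222/5) = 2^2 mod 5 = 4, giving Legendre symbol -1.
Legendre symbol -1 ⇒ 5 is inert.

remains prime (inert)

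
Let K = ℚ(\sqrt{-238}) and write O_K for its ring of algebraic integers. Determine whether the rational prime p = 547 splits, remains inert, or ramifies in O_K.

-238 mod 4 = 2, hence disc K = 4·(-238) = -952 and O_K = ℤ[√-238].
disc(K) = -952 is not divisible by 547; 547 is unramified.
Compute (-238/547) via Euler: 309^((547-1)/2) mod 547 = 1, so (-238/547) = 1.
Legendre symbol 1 ⇒ 547 is split.

p splits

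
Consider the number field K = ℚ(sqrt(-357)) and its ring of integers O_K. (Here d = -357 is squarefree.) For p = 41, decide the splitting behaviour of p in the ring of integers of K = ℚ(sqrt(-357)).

-357 mod 4 = 3, hence disc K = 4·(-357) = -1428 and O_K = ℤ[√-357].
Since gcd(41, -1428) = 1 the prime 41 does not ramify.
Legendre symbol by Euler's criterion: (-357/41) ≡ (-357)^20 ≡ 40 (mod 41), i.e. (-357/41) = -1.
d is a non-residue mod p, hence 41 remains inert in O_K.

p is inert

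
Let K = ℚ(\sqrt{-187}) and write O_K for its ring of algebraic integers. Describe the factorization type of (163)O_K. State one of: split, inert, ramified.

d = -187 ≡ 1 (mod 4), so O_K = ℤ[(1+√-187)/2] and disc(K) = d = -187.
Since gcd(163, -187) = 1 the prime 163 does not ramify.
(-187/163) = 139^81 mod 163 = 162, giving Legendre symbol -1.
(-187/163) = -1, so 163 is inert.

inert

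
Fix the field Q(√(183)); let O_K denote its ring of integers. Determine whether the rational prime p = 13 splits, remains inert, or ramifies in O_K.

Since 183 ≢ 1 mod 4, the ring of integers is ℤ[√183] with discriminant 4·183 = 732.
disc(K) = 732 is not divisible by 13; 13 is unramified.
(183/13) = 1^6 mod 13 = 1, giving Legendre symbol 1.
d is a quadratic residue mod p, hence 13 splits in O_K.

splits completely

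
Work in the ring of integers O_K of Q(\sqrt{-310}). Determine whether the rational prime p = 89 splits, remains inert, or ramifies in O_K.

inert — (89) stays prime in O_K

-310 mod 4 = 2, hence disc K = 4·(-310) = -1240 and O_K = ℤ[√-310].
Since gcd(89, -1240) = 1 the prime 89 does not ramify.
Euler's criterion: (-310)^44 mod 89 = 88. Thus (-310|89) = -1.
(-310/89) = -1, so 89 is inert.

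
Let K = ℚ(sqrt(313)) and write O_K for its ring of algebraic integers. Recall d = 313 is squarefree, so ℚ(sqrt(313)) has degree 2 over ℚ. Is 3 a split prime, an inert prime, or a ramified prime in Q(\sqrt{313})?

d = 313 ≡ 1 (mod 4), so O_K = ℤ[(1+√313)/2] and disc(K) = d = 313.
Since gcd(3, 313) = 1 the prime 3 does not ramify.
Legendre symbol by Euler's criterion: (313/3) ≡ 313^1 ≡ 1 (mod 3), i.e. (313/3) = 1.
(313/3) = 1, so 3 splits.

p splits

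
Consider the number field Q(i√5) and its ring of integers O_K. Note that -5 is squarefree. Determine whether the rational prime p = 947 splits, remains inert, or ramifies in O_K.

Since -5 ≢ 1 mod 4, the ring of integers is ℤ[√-5] with discriminant 4·(-5) = -20.
disc(K) = -20 is not divisible by 947; 947 is unramified.
Legendre symbol by Euler's criterion: (-5/947) ≡ (-5)^473 ≡ 1 (mod 947), i.e. (-5/947) = 1.
(-5/947) = 1, so 947 splits.

split — (947) = 𝔭₁𝔭₂ with 𝔭₁ ≠ 𝔭₂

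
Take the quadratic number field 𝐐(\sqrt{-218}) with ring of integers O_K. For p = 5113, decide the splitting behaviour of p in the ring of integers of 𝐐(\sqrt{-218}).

remains prime (inert)

d = -218 ≡ 2 (mod 4), so O_K = ℤ[√-218] and disc(K) = 4d = -872.
Since gcd(5113, -872) = 1 the prime 5113 does not ramify.
Legendre symbol by Euler's criterion: (-218/5113) ≡ (-218)^2556 ≡ 5112 (mod 5113), i.e. (-218/5113) = -1.
d is a non-residue mod p, hence 5113 remains inert in O_K.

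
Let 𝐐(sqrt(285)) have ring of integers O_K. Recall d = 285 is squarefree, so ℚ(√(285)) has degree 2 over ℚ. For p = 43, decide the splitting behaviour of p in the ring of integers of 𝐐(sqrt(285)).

inert

Since 285 ≡ 1 mod 4, the ring of integers is ℤ[(1+√285)/2] with discriminant 285.
disc(K) = 285 is not divisible by 43; 43 is unramified.
Legendre symbol by Euler's criterion: (285/43) ≡ 285^21 ≡ 42 (mod 43), i.e. (285/43) = -1.
Legendre symbol -1 ⇒ 43 is inert.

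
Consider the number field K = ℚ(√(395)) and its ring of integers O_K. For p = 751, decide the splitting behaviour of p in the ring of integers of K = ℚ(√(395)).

remains prime (inert)

d = 395 ≡ 3 (mod 4), so O_K = ℤ[√395] and disc(K) = 4d = 1580.
751 ∤ 1580, so 751 is unramified.
Legendre symbol by Euler's criterion: (395/751) ≡ 395^375 ≡ 750 (mod 751), i.e. (395/751) = -1.
Legendre symbol -1 ⇒ 751 is inert.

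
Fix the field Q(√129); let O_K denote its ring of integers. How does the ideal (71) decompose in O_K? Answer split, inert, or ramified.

129 mod 4 = 1, hence disc K = 129 and O_K = ℤ[(1+√129)/2].
Since gcd(71, 129) = 1 the prime 71 does not ramify.
(129/71) = 58^35 mod 71 = 1, giving Legendre symbol 1.
d is a quadratic residue mod p, hence 71 splits in O_K.

split — (71) = 𝔭₁𝔭₂ with 𝔭₁ ≠ 𝔭₂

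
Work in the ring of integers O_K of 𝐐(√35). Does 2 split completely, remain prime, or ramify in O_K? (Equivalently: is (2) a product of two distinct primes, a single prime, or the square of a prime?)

35 mod 4 = 3, hence disc K = 4·35 = 140 and O_K = ℤ[√35].
2 divides disc(K) = 140, so 2 ramifies.

ramifies in O_K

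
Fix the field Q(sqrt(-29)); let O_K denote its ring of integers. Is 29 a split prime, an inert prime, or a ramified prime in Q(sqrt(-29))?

Since -29 ≢ 1 mod 4, the ring of integers is ℤ[√-29] with discriminant 4·(-29) = -116.
disc(K) = -116 = 29·(-4), so p = 29 is ramified.

p ramifies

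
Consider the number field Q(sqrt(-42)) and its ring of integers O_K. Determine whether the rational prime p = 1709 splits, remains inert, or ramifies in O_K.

splits completely

-42 mod 4 = 2, hence disc K = 4·(-42) = -168 and O_K = ℤ[√-42].
Since gcd(1709, -168) = 1 the prime 1709 does not ramify.
Legendre symbol by Euler's criterion: (-42/1709) ≡ (-42)^854 ≡ 1 (mod 1709), i.e. (-42/1709) = 1.
(-42/1709) = 1, so 1709 splits.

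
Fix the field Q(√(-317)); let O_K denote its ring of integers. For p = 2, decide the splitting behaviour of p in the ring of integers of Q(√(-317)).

ramified — (2) = 𝔭²

-317 mod 4 = 3, hence disc K = 4·(-317) = -1268 and O_K = ℤ[√-317].
2 divides disc(K) = -1268, so 2 ramifies.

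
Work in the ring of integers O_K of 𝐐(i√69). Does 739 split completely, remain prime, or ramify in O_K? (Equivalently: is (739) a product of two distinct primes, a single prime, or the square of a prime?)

d = -69 ≡ 3 (mod 4), so O_K = ℤ[√-69] and disc(K) = 4d = -276.
739 ∤ -276, so 739 is unramified.
Compute (-69/739) via Euler: 670^((739-1)/2) mod 739 = 738, so (-69/739) = -1.
d is a non-residue mod p, hence 739 remains inert in O_K.

remains prime (inert)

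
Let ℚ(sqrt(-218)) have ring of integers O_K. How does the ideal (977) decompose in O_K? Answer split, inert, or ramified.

Since -218 ≢ 1 mod 4, the ring of integers is ℤ[√-218] with discriminant 4·(-218) = -872.
977 ∤ -872, so 977 is unramified.
Compute (-218/977) via Euler: 759^((977-1)/2) mod 977 = 1, so (-218/977) = 1.
(-218/977) = 1, so 977 splits.

splits completely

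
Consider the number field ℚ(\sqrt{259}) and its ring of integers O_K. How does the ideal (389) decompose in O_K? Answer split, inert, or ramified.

p is inert

Since 259 ≢ 1 mod 4, the ring of integers is ℤ[√259] with discriminant 4·259 = 1036.
Since gcd(389, 1036) = 1 the prime 389 does not ramify.
Euler's criterion: 259^194 mod 389 = 388. Thus (259|389) = -1.
(259/389) = -1, so 389 is inert.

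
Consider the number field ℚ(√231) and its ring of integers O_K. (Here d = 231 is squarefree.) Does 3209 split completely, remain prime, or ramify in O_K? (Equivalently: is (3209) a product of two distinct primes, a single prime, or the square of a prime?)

remains prime (inert)

231 mod 4 = 3, hence disc K = 4·231 = 924 and O_K = ℤ[√231].
disc(K) = 924 is not divisible by 3209; 3209 is unramified.
(231/3209) = 231^1604 mod 3209 = 3208, giving Legendre symbol -1.
(231/3209) = -1, so 3209 is inert.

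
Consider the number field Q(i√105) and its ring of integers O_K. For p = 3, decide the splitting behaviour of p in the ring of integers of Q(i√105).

Since -105 ≢ 1 mod 4, the ring of integers is ℤ[√-105] with discriminant 4·(-105) = -420.
3 divides disc(K) = -420, so 3 ramifies.

ramified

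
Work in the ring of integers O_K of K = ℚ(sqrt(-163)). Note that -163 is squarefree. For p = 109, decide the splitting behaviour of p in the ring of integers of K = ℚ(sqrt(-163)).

-163 mod 4 = 1, hence disc K = -163 and O_K = ℤ[(1+√-163)/2].
disc(K) = -163 is not divisible by 109; 109 is unramified.
Legendre symbol by Euler's criterion: (-163/109) ≡ (-163)^54 ≡ 108 (mod 109), i.e. (-163/109) = -1.
(-163/109) = -1, so 109 is inert.

p is inert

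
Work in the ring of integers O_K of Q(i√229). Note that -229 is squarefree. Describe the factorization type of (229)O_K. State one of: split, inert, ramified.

ramified — (229) = 𝔭²

d = -229 ≡ 3 (mod 4), so O_K = ℤ[√-229] and disc(K) = 4d = -916.
Ramification test: 229 | -916. The prime 229 ramifies in K.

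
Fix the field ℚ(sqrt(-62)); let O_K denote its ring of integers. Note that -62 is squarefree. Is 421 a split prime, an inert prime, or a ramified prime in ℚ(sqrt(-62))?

d = -62 ≡ 2 (mod 4), so O_K = ℤ[√-62] and disc(K) = 4d = -248.
disc(K) = -248 is not divisible by 421; 421 is unramified.
(-62/421) = 359^210 mod 421 = 420, giving Legendre symbol -1.
d is a non-residue mod p, hence 421 remains inert in O_K.

inert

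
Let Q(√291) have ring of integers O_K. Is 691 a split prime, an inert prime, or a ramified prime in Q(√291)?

291 mod 4 = 3, hence disc K = 4·291 = 1164 and O_K = ℤ[√291].
disc(K) = 1164 is not divisible by 691; 691 is unramified.
(291/691) = 291^345 mod 691 = 690, giving Legendre symbol -1.
Legendre symbol -1 ⇒ 691 is inert.

inert — (691) stays prime in O_K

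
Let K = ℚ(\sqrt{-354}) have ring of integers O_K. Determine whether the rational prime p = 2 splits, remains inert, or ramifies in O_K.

p ramifies

-354 mod 4 = 2, hence disc K = 4·(-354) = -1416 and O_K = ℤ[√-354].
disc(K) = -1416 = 2·(-708), so p = 2 is ramified.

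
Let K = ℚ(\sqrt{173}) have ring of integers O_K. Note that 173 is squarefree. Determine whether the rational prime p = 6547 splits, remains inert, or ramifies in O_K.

remains prime (inert)

Since 173 ≡ 1 mod 4, the ring of integers is ℤ[(1+√173)/2] with discriminant 173.
6547 ∤ 173, so 6547 is unramified.
Compute (173/6547) via Euler: 173^((6547-1)/2) mod 6547 = 6546, so (173/6547) = -1.
(173/6547) = -1, so 6547 is inert.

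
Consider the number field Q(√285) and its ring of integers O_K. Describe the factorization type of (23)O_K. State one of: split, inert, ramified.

d = 285 ≡ 1 (mod 4), so O_K = ℤ[(1+√285)/2] and disc(K) = d = 285.
Since gcd(23, 285) = 1 the prime 23 does not ramify.
Legendre symbol by Euler's criterion: (285/23) ≡ 285^11 ≡ 1 (mod 23), i.e. (285/23) = 1.
d is a quadratic residue mod p, hence 23 splits in O_K.

p splits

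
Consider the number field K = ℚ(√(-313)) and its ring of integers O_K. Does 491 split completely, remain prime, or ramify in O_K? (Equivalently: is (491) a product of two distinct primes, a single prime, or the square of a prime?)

Since -313 ≢ 1 mod 4, the ring of integers is ℤ[√-313] with discriminant 4·(-313) = -1252.
491 ∤ -1252, so 491 is unramified.
Compute (-313/491) via Euler: 178^((491-1)/2) mod 491 = 1, so (-313/491) = 1.
Legendre symbol 1 ⇒ 491 is split.

p splits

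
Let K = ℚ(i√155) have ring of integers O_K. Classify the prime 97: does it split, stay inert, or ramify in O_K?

d = -155 ≡ 1 (mod 4), so O_K = ℤ[(1+√-155)/2] and disc(K) = d = -155.
97 ∤ -155, so 97 is unramified.
(-155/97) = 39^48 mod 97 = 96, giving Legendre symbol -1.
Legendre symbol -1 ⇒ 97 is inert.

p is inert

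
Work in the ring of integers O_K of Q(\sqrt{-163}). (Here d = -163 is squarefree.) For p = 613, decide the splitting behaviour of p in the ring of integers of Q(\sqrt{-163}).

remains prime (inert)

d = -163 ≡ 1 (mod 4), so O_K = ℤ[(1+√-163)/2] and disc(K) = d = -163.
Since gcd(613, -163) = 1 the prime 613 does not ramify.
Compute (-163/613) via Euler: 450^((613-1)/2) mod 613 = 612, so (-163/613) = -1.
(-163/613) = -1, so 613 is inert.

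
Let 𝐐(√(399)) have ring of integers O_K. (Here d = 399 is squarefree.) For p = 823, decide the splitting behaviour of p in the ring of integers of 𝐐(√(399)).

d = 399 ≡ 3 (mod 4), so O_K = ℤ[√399] and disc(K) = 4d = 1596.
disc(K) = 1596 is not divisible by 823; 823 is unramified.
Euler's criterion: 399^411 mod 823 = 822. Thus (399|823) = -1.
(399/823) = -1, so 823 is inert.

remains prime (inert)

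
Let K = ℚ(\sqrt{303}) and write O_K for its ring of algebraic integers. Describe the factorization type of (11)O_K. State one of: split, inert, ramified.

d = 303 ≡ 3 (mod 4), so O_K = ℤ[√303] and disc(K) = 4d = 1212.
Since gcd(11, 1212) = 1 the prime 11 does not ramify.
Legendre symbol by Euler's criterion: (303/11) ≡ 303^5 ≡ 10 (mod 11), i.e. (303/11) = -1.
(303/11) = -1, so 11 is inert.

remains prime (inert)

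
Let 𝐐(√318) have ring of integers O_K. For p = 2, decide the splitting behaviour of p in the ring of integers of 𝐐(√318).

ramified

Since 318 ≢ 1 mod 4, the ring of integers is ℤ[√318] with discriminant 4·318 = 1272.
disc(K) = 1272 = 2·636, so p = 2 is ramified.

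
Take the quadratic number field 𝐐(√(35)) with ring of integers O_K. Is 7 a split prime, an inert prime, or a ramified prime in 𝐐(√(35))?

ramified — (7) = 𝔭²

Since 35 ≢ 1 mod 4, the ring of integers is ℤ[√35] with discriminant 4·35 = 140.
7 divides disc(K) = 140, so 7 ramifies.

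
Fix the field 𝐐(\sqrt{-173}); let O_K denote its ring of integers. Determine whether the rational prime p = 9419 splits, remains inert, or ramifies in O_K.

Since -173 ≢ 1 mod 4, the ring of integers is ℤ[√-173] with discriminant 4·(-173) = -692.
9419 ∤ -692, so 9419 is unramified.
(-173/9419) = 9246^4709 mod 9419 = 9418, giving Legendre symbol -1.
(-173/9419) = -1, so 9419 is inert.

9419 remains inert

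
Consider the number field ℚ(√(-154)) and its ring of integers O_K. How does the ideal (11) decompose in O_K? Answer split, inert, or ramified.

d = -154 ≡ 2 (mod 4), so O_K = ℤ[√-154] and disc(K) = 4d = -616.
Ramification test: 11 | -616. The prime 11 ramifies in K.

11 is ramified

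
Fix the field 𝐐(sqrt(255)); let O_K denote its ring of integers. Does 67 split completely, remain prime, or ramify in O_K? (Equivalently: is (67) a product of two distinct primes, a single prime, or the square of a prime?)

67 splits in O_K

255 mod 4 = 3, hence disc K = 4·255 = 1020 and O_K = ℤ[√255].
disc(K) = 1020 is not divisible by 67; 67 is unramified.
Euler's criterion: 255^33 mod 67 = 1. Thus (255|67) = 1.
Legendre symbol 1 ⇒ 67 is split.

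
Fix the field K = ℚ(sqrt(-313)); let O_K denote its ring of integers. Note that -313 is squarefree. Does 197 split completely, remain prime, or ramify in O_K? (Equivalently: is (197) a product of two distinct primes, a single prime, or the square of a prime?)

d = -313 ≡ 3 (mod 4), so O_K = ℤ[√-313] and disc(K) = 4d = -1252.
Since gcd(197, -1252) = 1 the prime 197 does not ramify.
Legendre symbol by Euler's criterion: (-313/197) ≡ (-313)^98 ≡ 1 (mod 197), i.e. (-313/197) = 1.
d is a quadratic residue mod p, hence 197 splits in O_K.

p splits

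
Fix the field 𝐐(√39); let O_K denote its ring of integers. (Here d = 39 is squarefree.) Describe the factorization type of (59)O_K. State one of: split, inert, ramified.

remains prime (inert)

Since 39 ≢ 1 mod 4, the ring of integers is ℤ[√39] with discriminant 4·39 = 156.
59 ∤ 156, so 59 is unramified.
(39/59) = 39^29 mod 59 = 58, giving Legendre symbol -1.
(39/59) = -1, so 59 is inert.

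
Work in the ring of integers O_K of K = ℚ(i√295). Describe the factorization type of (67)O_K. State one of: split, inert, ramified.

Since -295 ≡ 1 mod 4, the ring of integers is ℤ[(1+√-295)/2] with discriminant -295.
67 ∤ -295, so 67 is unramified.
(-295/67) = 40^33 mod 67 = 1, giving Legendre symbol 1.
d is a quadratic residue mod p, hence 67 splits in O_K.

split — (67) = 𝔭₁𝔭₂ with 𝔭₁ ≠ 𝔭₂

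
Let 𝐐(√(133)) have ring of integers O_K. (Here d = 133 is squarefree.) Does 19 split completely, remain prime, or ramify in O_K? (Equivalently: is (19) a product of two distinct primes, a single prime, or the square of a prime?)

d = 133 ≡ 1 (mod 4), so O_K = ℤ[(1+√133)/2] and disc(K) = d = 133.
19 divides disc(K) = 133, so 19 ramifies.

p ramifies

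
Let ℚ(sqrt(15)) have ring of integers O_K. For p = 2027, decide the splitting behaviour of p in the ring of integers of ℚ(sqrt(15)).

inert — (2027) stays prime in O_K

15 mod 4 = 3, hence disc K = 4·15 = 60 and O_K = ℤ[√15].
Since gcd(2027, 60) = 1 the prime 2027 does not ramify.
Compute (15/2027) via Euler: 15^((2027-1)/2) mod 2027 = 2026, so (15/2027) = -1.
d is a non-residue mod p, hence 2027 remains inert in O_K.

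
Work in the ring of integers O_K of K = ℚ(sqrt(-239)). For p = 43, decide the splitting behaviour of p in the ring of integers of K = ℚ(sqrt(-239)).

p is inert

-239 mod 4 = 1, hence disc K = -239 and O_K = ℤ[(1+√-239)/2].
Since gcd(43, -239) = 1 the prime 43 does not ramify.
Legendre symbol by Euler's criterion: (-239/43) ≡ (-239)^21 ≡ 42 (mod 43), i.e. (-239/43) = -1.
Legendre symbol -1 ⇒ 43 is inert.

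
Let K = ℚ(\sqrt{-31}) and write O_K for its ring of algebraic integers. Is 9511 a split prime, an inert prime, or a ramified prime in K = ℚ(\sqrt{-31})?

Since -31 ≡ 1 mod 4, the ring of integers is ℤ[(1+√-31)/2] with discriminant -31.
Since gcd(9511, -31) = 1 the prime 9511 does not ramify.
Legendre symbol by Euler's criterion: (-31/9511) ≡ (-31)^4755 ≡ 1 (mod 9511), i.e. (-31/9511) = 1.
Legendre symbol 1 ⇒ 9511 is split.

9511 splits in O_K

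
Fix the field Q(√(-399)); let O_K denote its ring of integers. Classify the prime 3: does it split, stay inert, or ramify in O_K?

ramifies in O_K

d = -399 ≡ 1 (mod 4), so O_K = ℤ[(1+√-399)/2] and disc(K) = d = -399.
disc(K) = -399 = 3·(-133), so p = 3 is ramified.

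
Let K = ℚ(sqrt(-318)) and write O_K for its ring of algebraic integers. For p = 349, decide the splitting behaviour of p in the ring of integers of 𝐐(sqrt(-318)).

-318 mod 4 = 2, hence disc K = 4·(-318) = -1272 and O_K = ℤ[√-318].
349 ∤ -1272, so 349 is unramified.
Euler's criterion: (-318)^174 mod 349 = 1. Thus (-318|349) = 1.
Legendre symbol 1 ⇒ 349 is split.

split — (349) = 𝔭₁𝔭₂ with 𝔭₁ ≠ 𝔭₂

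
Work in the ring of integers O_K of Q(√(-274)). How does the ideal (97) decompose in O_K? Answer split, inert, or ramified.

inert — (97) stays prime in O_K

Since -274 ≢ 1 mod 4, the ring of integers is ℤ[√-274] with discriminant 4·(-274) = -1096.
disc(K) = -1096 is not divisible by 97; 97 is unramified.
(-274/97) = 17^48 mod 97 = 96, giving Legendre symbol -1.
(-274/97) = -1, so 97 is inert.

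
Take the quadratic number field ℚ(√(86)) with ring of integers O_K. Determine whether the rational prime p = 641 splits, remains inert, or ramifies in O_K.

inert

86 mod 4 = 2, hence disc K = 4·86 = 344 and O_K = ℤ[√86].
Since gcd(641, 344) = 1 the prime 641 does not ramify.
Euler's criterion: 86^320 mod 641 = 640. Thus (86|641) = -1.
d is a non-residue mod p, hence 641 remains inert in O_K.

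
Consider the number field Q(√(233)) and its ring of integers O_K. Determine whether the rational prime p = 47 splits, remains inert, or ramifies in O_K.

47 remains inert

Since 233 ≡ 1 mod 4, the ring of integers is ℤ[(1+√233)/2] with discriminant 233.
Since gcd(47, 233) = 1 the prime 47 does not ramify.
Euler's criterion: 233^23 mod 47 = 46. Thus (233|47) = -1.
d is a non-residue mod p, hence 47 remains inert in O_K.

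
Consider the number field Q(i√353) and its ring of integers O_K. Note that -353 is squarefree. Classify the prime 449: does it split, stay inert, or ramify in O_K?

remains prime (inert)

Since -353 ≢ 1 mod 4, the ring of integers is ℤ[√-353] with discriminant 4·(-353) = -1412.
disc(K) = -1412 is not divisible by 449; 449 is unramified.
Euler's criterion: (-353)^224 mod 449 = 448. Thus (-353|449) = -1.
Legendre symbol -1 ⇒ 449 is inert.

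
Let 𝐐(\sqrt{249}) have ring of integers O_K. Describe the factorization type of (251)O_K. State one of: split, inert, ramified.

splits completely

Since 249 ≡ 1 mod 4, the ring of integers is ℤ[(1+√249)/2] with discriminant 249.
251 ∤ 249, so 251 is unramified.
Compute (249/251) via Euler: 249^((251-1)/2) mod 251 = 1, so (249/251) = 1.
d is a quadratic residue mod p, hence 251 splits in O_K.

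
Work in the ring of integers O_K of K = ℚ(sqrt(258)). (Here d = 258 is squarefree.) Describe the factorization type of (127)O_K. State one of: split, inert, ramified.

d = 258 ≡ 2 (mod 4), so O_K = ℤ[√258] and disc(K) = 4d = 1032.
Since gcd(127, 1032) = 1 the prime 127 does not ramify.
Euler's criterion: 258^63 mod 127 = 1. Thus (258|127) = 1.
d is a quadratic residue mod p, hence 127 splits in O_K.

p splits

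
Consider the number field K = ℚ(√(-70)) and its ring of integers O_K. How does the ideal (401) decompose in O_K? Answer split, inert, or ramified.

Since -70 ≢ 1 mod 4, the ring of integers is ℤ[√-70] with discriminant 4·(-70) = -280.
disc(K) = -280 is not divisible by 401; 401 is unramified.
Compute (-70/401) via Euler: 331^((401-1)/2) mod 401 = 1, so (-70/401) = 1.
Legendre symbol 1 ⇒ 401 is split.

split — (401) = 𝔭₁𝔭₂ with 𝔭₁ ≠ 𝔭₂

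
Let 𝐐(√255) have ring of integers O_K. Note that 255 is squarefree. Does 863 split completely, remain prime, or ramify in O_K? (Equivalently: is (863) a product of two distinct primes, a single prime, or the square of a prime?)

Since 255 ≢ 1 mod 4, the ring of integers is ℤ[√255] with discriminant 4·255 = 1020.
disc(K) = 1020 is not divisible by 863; 863 is unramified.
Legendre symbol by Euler's criterion: (255/863) ≡ 255^431 ≡ 862 (mod 863), i.e. (255/863) = -1.
(255/863) = -1, so 863 is inert.

remains prime (inert)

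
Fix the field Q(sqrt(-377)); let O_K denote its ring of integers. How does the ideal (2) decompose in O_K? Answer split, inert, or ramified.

-377 mod 4 = 3, hence disc K = 4·(-377) = -1508 and O_K = ℤ[√-377].
disc(K) = -1508 = 2·(-754), so p = 2 is ramified.

ramified — (2) = 𝔭²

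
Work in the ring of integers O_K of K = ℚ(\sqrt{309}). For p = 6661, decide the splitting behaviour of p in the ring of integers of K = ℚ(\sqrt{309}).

Since 309 ≡ 1 mod 4, the ring of integers is ℤ[(1+√309)/2] with discriminant 309.
6661 ∤ 309, so 6661 is unramified.
Compute (309/6661) via Euler: 309^((6661-1)/2) mod 6661 = 6660, so (309/6661) = -1.
(309/6661) = -1, so 6661 is inert.

inert — (6661) stays prime in O_K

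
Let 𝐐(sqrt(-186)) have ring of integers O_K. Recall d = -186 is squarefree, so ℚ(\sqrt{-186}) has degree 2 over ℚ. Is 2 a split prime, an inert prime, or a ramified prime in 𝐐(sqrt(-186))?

ramified — (2) = 𝔭²

Since -186 ≢ 1 mod 4, the ring of integers is ℤ[√-186] with discriminant 4·(-186) = -744.
Ramification test: 2 | -744. The prime 2 ramifies in K.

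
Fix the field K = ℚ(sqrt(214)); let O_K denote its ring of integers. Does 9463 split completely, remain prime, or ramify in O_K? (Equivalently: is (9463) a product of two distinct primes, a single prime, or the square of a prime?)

214 mod 4 = 2, hence disc K = 4·214 = 856 and O_K = ℤ[√214].
9463 ∤ 856, so 9463 is unramified.
Legendre symbol by Euler's criterion: (214/9463) ≡ 214^4731 ≡ 9462 (mod 9463), i.e. (214/9463) = -1.
d is a non-residue mod p, hence 9463 remains inert in O_K.

inert — (9463) stays prime in O_K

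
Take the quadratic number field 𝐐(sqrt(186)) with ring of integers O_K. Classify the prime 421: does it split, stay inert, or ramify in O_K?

421 remains inert

186 mod 4 = 2, hence disc K = 4·186 = 744 and O_K = ℤ[√186].
421 ∤ 744, so 421 is unramified.
(186/421) = 186^210 mod 421 = 420, giving Legendre symbol -1.
Legendre symbol -1 ⇒ 421 is inert.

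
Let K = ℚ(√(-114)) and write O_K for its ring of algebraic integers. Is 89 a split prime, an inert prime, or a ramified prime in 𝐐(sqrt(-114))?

Since -114 ≢ 1 mod 4, the ring of integers is ℤ[√-114] with discriminant 4·(-114) = -456.
Since gcd(89, -456) = 1 the prime 89 does not ramify.
(-114/89) = 64^44 mod 89 = 1, giving Legendre symbol 1.
(-114/89) = 1, so 89 splits.

p splits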